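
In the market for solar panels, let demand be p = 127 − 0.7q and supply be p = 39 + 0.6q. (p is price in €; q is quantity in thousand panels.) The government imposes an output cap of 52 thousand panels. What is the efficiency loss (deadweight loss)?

Competitive equilibrium: 127 − 0.7q = 39 + 0.6q → q* = 67.6923, p* = 79.6154.
At q = 52: demand price = 127 − 0.7·52 = 90.6; supply price = 39 + 0.6·52 = 70.2.
Δq = 67.6923 − 52 = 15.6923; wedge = 90.6 − 70.2 = 20.4.
Deadweight loss = ½ × 15.6923 × 20.4 = €160.06 thousand.

€160.06 thousand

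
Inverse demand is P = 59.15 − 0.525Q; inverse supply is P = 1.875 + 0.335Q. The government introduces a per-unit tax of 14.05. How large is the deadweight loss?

114.77

Competitive equilibrium: 59.15 − 0.525Q = 1.875 + 0.335Q → Q* = 66.5988, P* = 24.1856.
With the tax, the buyer price exceeds the seller price by 14.05: (59.15 − 0.525Q) − (1.875 + 0.335Q) = 14.05 → Q' = 50.2616.
ΔQ = 66.5988 − 50.2616 = 16.3372; the wedge equals the tax, 14.05.
Welfare loss = ½ × 16.3372 × 14.05 = 114.77.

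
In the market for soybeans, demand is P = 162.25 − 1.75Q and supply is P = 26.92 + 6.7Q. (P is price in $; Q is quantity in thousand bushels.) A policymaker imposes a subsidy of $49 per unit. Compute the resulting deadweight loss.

Competitive equilibrium: 162.25 − 1.75Q = 26.92 + 6.7Q → Q* = 16.0154, P* = 134.2231.
The subsidy lowers effective supply by 49: P = 6.7Q − 22.08.
New quantity: 162.25 − 1.75Q = 6.7Q − 22.08 → Q' = 21.8142.
Overproduction ΔQ = 21.8142 − 16.0154 = 5.7988; wedge = subsidy = 49.
The triangle = ½ × 5.7988 × 49 = $142.07 thousand.

$142.07 thousand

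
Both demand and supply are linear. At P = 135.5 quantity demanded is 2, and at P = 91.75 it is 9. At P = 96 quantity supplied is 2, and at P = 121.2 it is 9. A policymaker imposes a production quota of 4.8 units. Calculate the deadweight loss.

Demand slope = (91.75 − 135.5)/(9 − 2) = −6.25, so P = 148 − 6.25Q.
Supply slope = (121.2 − 96)/(9 − 2) = 3.6, so P = 88.8 + 3.6Q.
Competitive equilibrium: 148 − 6.25Q = 88.8 + 3.6Q → Q* = 6.0102, P* = 110.4365.
At Q = 4.8: demand price = 148 − 6.25·4.8 = 118; supply price = 88.8 + 3.6·4.8 = 106.08.
ΔQ = 6.0102 − 4.8 = 1.2102; wedge = 118 − 106.08 = 11.92.
Welfare loss = ½ × 1.2102 × 11.92 = 7.21.

7.21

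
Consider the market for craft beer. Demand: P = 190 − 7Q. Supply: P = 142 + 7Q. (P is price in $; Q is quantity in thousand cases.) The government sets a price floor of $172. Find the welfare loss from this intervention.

Competitive equilibrium: 190 − 7Q = 142 + 7Q → Q* = 3.4286, P* = 166.
At the floor P = 172, quantity demanded = (190 − 172)/7 = 2.5714.
Sellers' marginal cost at Q' = 2.5714: 142 + 7·2.5714 = 159.9998.
ΔQ = 3.4286 − 2.5714 = 0.8572; wedge = 172 − 159.9998 = 12.0002.
DWL = ½ × 0.8572 × 12.0002 = $5.14 thousand.

$5.14 thousand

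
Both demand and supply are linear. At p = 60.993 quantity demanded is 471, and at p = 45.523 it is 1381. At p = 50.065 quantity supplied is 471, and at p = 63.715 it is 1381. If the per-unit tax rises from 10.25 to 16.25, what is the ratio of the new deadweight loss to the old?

Demand slope = (45.523 − 60.993)/(1381 − 471) = −0.017, so p = 69 − 0.017q.
Supply slope = (63.715 − 50.065)/(1381 − 471) = 0.015, so p = 43 + 0.015q.
Competitive equilibrium: 69 − 0.017q = 43 + 0.015q → q* = 812.5, p* = 55.1875.
For a per-unit tax t: Δq = t/0.032, so DWL = ½·t·(t/0.032) = t²/0.064.
At t = 10.25: DWL = 1641.602. At t = 16.25: DWL = 4125.977.
Ratio = (16.25/10.25)² = 2.513.

2.513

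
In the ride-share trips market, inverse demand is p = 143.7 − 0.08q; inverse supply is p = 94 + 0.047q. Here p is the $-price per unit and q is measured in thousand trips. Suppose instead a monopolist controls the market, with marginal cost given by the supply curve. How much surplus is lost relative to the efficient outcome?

$1452.51 thousand

Competitive equilibrium: 143.7 − 0.08q = 94 + 0.047q → q* = 391.3386, p* = 112.3929.
Marginal revenue: MR = 143.7 − 0.16q. Set MR = MC: 143.7 − 0.16q = 94 + 0.047q → q_m = 240.0966.
Price p_m = 143.7 − 0.08·240.0966 = 124.4923; MC(q_m) = 94 + 0.047·240.0966 = 105.2845.
Competitive q* = 391.3386, so Δq = 151.242; wedge = 124.4923 − 105.2845 = 19.2078.
The triangle = ½ × 151.242 × 19.2078 = $1452.51 thousand.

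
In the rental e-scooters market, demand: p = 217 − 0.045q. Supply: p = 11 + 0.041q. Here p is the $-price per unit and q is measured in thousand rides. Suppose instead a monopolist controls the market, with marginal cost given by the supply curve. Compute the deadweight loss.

Competitive equilibrium: 217 − 0.045q = 11 + 0.041q → q* = 2395.34884, p* = 109.2093.
Marginal revenue: MR = 217 − 0.09q. Set MR = MC: 217 − 0.09q = 11 + 0.041q → q_m = 1572.51908.
Price p_m = 217 − 0.045·1572.51908 = 146.23664; MC(q_m) = 11 + 0.041·1572.51908 = 75.47328.
Competitive q* = 2395.34884, so Δq = 822.82976; wedge = 146.23664 − 75.47328 = 70.76336.
Deadweight loss = ½ × 822.82976 × 70.76336 = $29113.10 thousand.

$29113.10 thousand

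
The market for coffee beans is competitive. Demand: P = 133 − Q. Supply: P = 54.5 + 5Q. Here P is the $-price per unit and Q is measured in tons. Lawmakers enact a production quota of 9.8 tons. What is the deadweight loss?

Competitive equilibrium: 133 − Q = 54.5 + 5Q → Q* = 13.0833, P* = 119.9167.
At Q = 9.8: demand price = 133 − 1·9.8 = 123.2; supply price = 54.5 + 5·9.8 = 103.5.
ΔQ = 13.0833 − 9.8 = 3.2833; wedge = 123.2 − 103.5 = 19.7.
DWL = ½ × 3.2833 × 19.7 = $32.34.

$32.34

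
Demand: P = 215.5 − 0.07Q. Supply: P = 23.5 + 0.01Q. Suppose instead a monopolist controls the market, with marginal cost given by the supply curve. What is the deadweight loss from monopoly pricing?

Competitive equilibrium: 215.5 − 0.07Q = 23.5 + 0.01Q → Q* = 2400, P* = 47.5.
Marginal revenue: MR = 215.5 − 0.14Q. Set MR = MC: 215.5 − 0.14Q = 23.5 + 0.01Q → Q_m = 1280.
Price P_m = 215.5 − 0.07·1280 = 125.9; MC(Q_m) = 23.5 + 0.01·1280 = 36.3.
Competitive Q* = 2400, so ΔQ = 1120; wedge = 125.9 − 36.3 = 89.6.
Deadweight loss = ½ × 1120 × 89.6 = 50176.

50176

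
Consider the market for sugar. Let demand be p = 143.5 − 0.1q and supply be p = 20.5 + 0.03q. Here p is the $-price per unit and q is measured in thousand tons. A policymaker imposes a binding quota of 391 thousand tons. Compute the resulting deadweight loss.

Competitive equilibrium: 143.5 − 0.1q = 20.5 + 0.03q → q* = 946.15385, p* = 48.88462.
At q = 391: demand price = 143.5 − 0.1·391 = 104.4; supply price = 20.5 + 0.03·391 = 32.23.
Δq = 946.15385 − 391 = 555.15385; wedge = 104.4 − 32.23 = 72.17.
Welfare loss = ½ × 555.15385 × 72.17 = $20032.73 thousand.

$20032.73 thousand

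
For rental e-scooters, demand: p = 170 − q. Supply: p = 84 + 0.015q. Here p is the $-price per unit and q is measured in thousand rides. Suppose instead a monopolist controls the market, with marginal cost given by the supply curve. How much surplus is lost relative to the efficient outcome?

$897.33 thousand

Competitive equilibrium: 170 − q = 84 + 0.015q → q* = 84.7291, p* = 85.2709.
Marginal revenue: MR = 170 − 2q. Set MR = MC: 170 − 2q = 84 + 0.015q → q_m = 42.6799.
Price p_m = 170 − 1·42.6799 = 127.3201; MC(q_m) = 84 + 0.015·42.6799 = 84.6402.
Competitive q* = 84.7291, so Δq = 42.0492; wedge = 127.3201 − 84.6402 = 42.6799.
Deadweight loss = ½ × 42.0492 × 42.6799 = $897.33 thousand.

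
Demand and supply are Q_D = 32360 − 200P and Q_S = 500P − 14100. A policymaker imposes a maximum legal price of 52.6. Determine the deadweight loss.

In inverse form: demand P = 161.8 − 0.005Q, supply P = 28.2 + 0.002Q.
Competitive equilibrium: 161.8 − 0.005Q = 28.2 + 0.002Q → Q* = 19085.7143, P* = 66.3714.
At the ceiling P = 52.6, quantity supplied = (52.6 − 28.2)/0.002 = 12200.
Willingness to pay at Q' = 12200: 161.8 − 0.005·12200 = 100.8.
ΔQ = 19085.7143 − 12200 = 6885.7143; wedge = 100.8 − 52.6 = 48.2.
The triangle = ½ × 6885.7143 × 48.2 = 165945.71.

165945.71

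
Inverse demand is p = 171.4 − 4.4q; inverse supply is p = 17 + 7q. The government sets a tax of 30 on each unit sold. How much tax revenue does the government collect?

Competitive equilibrium: 171.4 − 4.4q = 17 + 7q → q* = 13.5439, p* = 111.807.
With the tax, the buyer price exceeds the seller price by 30: (171.4 − 4.4q) − (17 + 7q) = 30 → q' = 10.9123.
Tax revenue = 30 × 10.9123 = 327.37.

327.37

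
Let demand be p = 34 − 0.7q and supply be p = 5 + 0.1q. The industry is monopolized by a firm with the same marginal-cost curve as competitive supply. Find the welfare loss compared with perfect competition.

Competitive equilibrium: 34 − 0.7q = 5 + 0.1q → q* = 36.25, p* = 8.625.
Marginal revenue: MR = 34 − 1.4q. Set MR = MC: 34 − 1.4q = 5 + 0.1q → q_m = 19.3333.
Price p_m = 34 − 0.7·19.3333 = 20.4667; MC(q_m) = 5 + 0.1·19.3333 = 6.9333.
Competitive q* = 36.25, so Δq = 16.9167; wedge = 20.4667 − 6.9333 = 13.5334.
The triangle = ½ × 16.9167 × 13.5334 = 114.47.

114.47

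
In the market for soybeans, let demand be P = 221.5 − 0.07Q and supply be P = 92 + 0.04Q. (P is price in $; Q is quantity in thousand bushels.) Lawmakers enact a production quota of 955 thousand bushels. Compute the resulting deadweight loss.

Competitive equilibrium: 221.5 − 0.07Q = 92 + 0.04Q → Q* = 1177.2727, P* = 139.0909.
At Q = 955: demand price = 221.5 − 0.07·955 = 154.65; supply price = 92 + 0.04·955 = 130.2.
ΔQ = 1177.2727 − 955 = 222.2727; wedge = 154.65 − 130.2 = 24.45.
Deadweight loss = ½ × 222.2727 × 24.45 = $2717.28 thousand.

$2717.28 thousand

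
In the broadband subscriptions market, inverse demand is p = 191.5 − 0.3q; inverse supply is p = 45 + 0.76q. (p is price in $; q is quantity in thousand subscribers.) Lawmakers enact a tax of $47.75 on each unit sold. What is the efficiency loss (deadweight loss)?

Competitive equilibrium: 191.5 − 0.3q = 45 + 0.76q → q* = 138.2075, p* = 150.0377.
With the tax, the buyer price exceeds the seller price by 47.75: (191.5 − 0.3q) − (45 + 0.76q) = 47.75 → q' = 93.1604.
Δq = 138.2075 − 93.1604 = 45.0471; the wedge equals the tax, 47.75.
The triangle = ½ × 45.0471 × 47.75 = $1075.50 thousand.

$1075.50 thousand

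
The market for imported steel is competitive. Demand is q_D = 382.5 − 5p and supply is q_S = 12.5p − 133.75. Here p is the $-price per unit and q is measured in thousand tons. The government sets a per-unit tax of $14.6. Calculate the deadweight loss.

$380.64 thousand

In inverse form: demand p = 76.5 − 0.2q, supply p = 10.7 + 0.08q.
Competitive equilibrium: 76.5 − 0.2q = 10.7 + 0.08q → q* = 235, p* = 29.5.
With the tax, the buyer price exceeds the seller price by 14.6: (76.5 − 0.2q) − (10.7 + 0.08q) = 14.6 → q' = 182.8571.
Δq = 235 − 182.8571 = 52.1429; the wedge equals the tax, 14.6.
Welfare loss = ½ × 52.1429 × 14.6 = $380.64 thousand.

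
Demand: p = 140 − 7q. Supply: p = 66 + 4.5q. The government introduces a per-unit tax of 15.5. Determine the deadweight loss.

Competitive equilibrium: 140 − 7q = 66 + 4.5q → q* = 6.4348, p* = 94.9565.
With the tax, the buyer price exceeds the seller price by 15.5: (140 − 7q) − (66 + 4.5q) = 15.5 → q' = 5.087.
Δq = 6.4348 − 5.087 = 1.3478; the wedge equals the tax, 15.5.
Deadweight loss = ½ × 1.3478 × 15.5 = 10.45.

10.45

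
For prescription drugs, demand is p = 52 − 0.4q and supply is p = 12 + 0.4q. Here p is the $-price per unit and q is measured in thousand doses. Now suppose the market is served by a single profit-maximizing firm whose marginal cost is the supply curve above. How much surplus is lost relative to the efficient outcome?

$111.11 thousand

Competitive equilibrium: 52 − 0.4q = 12 + 0.4q → q* = 50, p* = 32.
Marginal revenue: MR = 52 − 0.8q. Set MR = MC: 52 − 0.8q = 12 + 0.4q → q_m = 33.3333.
Price p_m = 52 − 0.4·33.3333 = 38.6667; MC(q_m) = 12 + 0.4·33.3333 = 25.3333.
Competitive q* = 50, so Δq = 16.6667; wedge = 38.6667 − 25.3333 = 13.3334.
Welfare loss = ½ × 16.6667 × 13.3334 = $111.11 thousand.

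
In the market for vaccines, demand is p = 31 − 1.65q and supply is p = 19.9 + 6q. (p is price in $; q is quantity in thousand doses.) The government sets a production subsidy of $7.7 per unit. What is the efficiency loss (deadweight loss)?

$3.88 thousand

Competitive equilibrium: 31 − 1.65q = 19.9 + 6q → q* = 1.451, p* = 28.6059.
The subsidy lowers effective supply by 7.7: p = 12.2 + 6q.
New quantity: 31 − 1.65q = 12.2 + 6q → q' = 2.4575.
Overproduction Δq = 2.4575 − 1.451 = 1.0065; wedge = subsidy = 7.7.
Welfare loss = ½ × 1.0065 × 7.7 = $3.88 thousand.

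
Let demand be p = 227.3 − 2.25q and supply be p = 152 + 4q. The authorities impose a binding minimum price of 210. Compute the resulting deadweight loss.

Competitive equilibrium: 227.3 − 2.25q = 152 + 4q → q* = 12.048, p* = 200.192.
At the floor p = 210, quantity demanded = (227.3 − 210)/2.25 = 7.6889.
Sellers' marginal cost at q' = 7.6889: 152 + 4·7.6889 = 182.7556.
Δq = 12.048 − 7.6889 = 4.3591; wedge = 210 − 182.7556 = 27.2444.
Deadweight loss = ½ × 4.3591 × 27.2444 = 59.38.

59.38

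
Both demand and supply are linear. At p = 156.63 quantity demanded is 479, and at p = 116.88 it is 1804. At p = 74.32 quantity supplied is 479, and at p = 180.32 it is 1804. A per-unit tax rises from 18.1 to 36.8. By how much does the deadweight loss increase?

Demand slope = (116.88 − 156.63)/(1804 − 479) = −0.03, so p = 171 − 0.03q.
Supply slope = (180.32 − 74.32)/(1804 − 479) = 0.08, so p = 36 + 0.08q.
Competitive equilibrium: 171 − 0.03q = 36 + 0.08q → q* = 1227.2727, p* = 134.1818.
For a per-unit tax t: Δq = t/0.11, so DWL = ½·t·(t/0.11) = t²/0.22.
At t = 18.1: DWL = 1489.136. At t = 36.8: DWL = 6155.636.
Increase = 6155.636 − 1489.136 = 4666.50.

4666.50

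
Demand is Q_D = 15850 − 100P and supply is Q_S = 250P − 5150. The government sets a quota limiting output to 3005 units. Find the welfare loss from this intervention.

327978.175

In inverse form: demand P = 158.5 − 0.01Q, supply P = 20.6 + 0.004Q.
Competitive equilibrium: 158.5 − 0.01Q = 20.6 + 0.004Q → Q* = 9850, P* = 60.
At Q = 3005: demand price = 158.5 − 0.01·3005 = 128.45; supply price = 20.6 + 0.004·3005 = 32.62.
ΔQ = 9850 − 3005 = 6845; wedge = 128.45 − 32.62 = 95.83.
Deadweight loss = ½ × 6845 × 95.83 = 327978.175.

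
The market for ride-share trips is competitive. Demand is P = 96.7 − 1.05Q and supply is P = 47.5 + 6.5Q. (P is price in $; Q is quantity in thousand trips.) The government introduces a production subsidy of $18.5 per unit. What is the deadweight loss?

$22.67 thousand

Competitive equilibrium: 96.7 − 1.05Q = 47.5 + 6.5Q → Q* = 6.5166, P* = 89.8576.
The subsidy lowers effective supply by 18.5: P = 29 + 6.5Q.
New quantity: 96.7 − 1.05Q = 29 + 6.5Q → Q' = 8.9669.
Overproduction ΔQ = 8.9669 − 6.5166 = 2.4503; wedge = subsidy = 18.5.
Deadweight loss = ½ × 2.4503 × 18.5 = $22.67 thousand.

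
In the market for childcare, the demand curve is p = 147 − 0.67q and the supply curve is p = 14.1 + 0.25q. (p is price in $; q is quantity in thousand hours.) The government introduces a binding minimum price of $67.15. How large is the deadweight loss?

Competitive equilibrium: 147 − 0.67q = 14.1 + 0.25q → q* = 144.4565, p* = 50.2141.
At the floor p = 67.15, quantity demanded = (147 − 67.15)/0.67 = 119.1791.
Sellers' marginal cost at q' = 119.1791: 14.1 + 0.25·119.1791 = 43.8948.
Δq = 144.4565 − 119.1791 = 25.2774; wedge = 67.15 − 43.8948 = 23.2552.
Welfare loss = ½ × 25.2774 × 23.2552 = $293.92 thousand.

$293.92 thousand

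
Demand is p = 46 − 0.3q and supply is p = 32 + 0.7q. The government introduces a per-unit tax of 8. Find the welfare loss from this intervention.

32

Competitive equilibrium: 46 − 0.3q = 32 + 0.7q → q* = 14, p* = 41.8.
With the tax, the buyer price exceeds the seller price by 8: (46 − 0.3q) − (32 + 0.7q) = 8 → q' = 6.
Δq = 14 − 6 = 8; the wedge equals the tax, 8.
DWL = ½ × 8 × 8 = 32.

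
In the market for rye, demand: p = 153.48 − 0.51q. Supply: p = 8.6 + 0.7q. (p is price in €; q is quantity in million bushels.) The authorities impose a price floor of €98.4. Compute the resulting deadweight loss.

Competitive equilibrium: 153.48 − 0.51q = 8.6 + 0.7q → q* = 119.7355, p* = 92.4149.
At the floor p = 98.4, quantity demanded = (153.48 − 98.4)/0.51 = 108.
Sellers' marginal cost at q' = 108: 8.6 + 0.7·108 = 84.2.
Δq = 119.7355 − 108 = 11.7355; wedge = 98.4 − 84.2 = 14.2.
DWL = ½ × 11.7355 × 14.2 = €83.32 million.

€83.32 million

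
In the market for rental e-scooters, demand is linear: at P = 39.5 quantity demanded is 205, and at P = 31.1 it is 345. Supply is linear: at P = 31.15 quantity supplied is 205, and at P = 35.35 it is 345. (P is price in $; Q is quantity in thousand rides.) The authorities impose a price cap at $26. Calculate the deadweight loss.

$3146.89 thousand

Demand slope = (31.1 − 39.5)/(345 − 205) = −0.06, so P = 51.8 − 0.06Q.
Supply slope = (35.35 − 31.15)/(345 − 205) = 0.03, so P = 25 + 0.03Q.
Competitive equilibrium: 51.8 − 0.06Q = 25 + 0.03Q → Q* = 297.7778, P* = 33.9333.
At the ceiling P = 26, quantity supplied = (26 − 25)/0.03 = 33.3333.
Willingness to pay at Q' = 33.3333: 51.8 − 0.06·33.3333 = 49.8.
ΔQ = 297.7778 − 33.3333 = 264.4445; wedge = 49.8 − 26 = 23.8.
DWL = ½ × 264.4445 × 23.8 = $3146.89 thousand.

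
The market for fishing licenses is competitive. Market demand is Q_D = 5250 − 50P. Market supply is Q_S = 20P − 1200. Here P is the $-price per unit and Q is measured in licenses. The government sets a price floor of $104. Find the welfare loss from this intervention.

In inverse form: demand P = 105 − 0.02Q, supply P = 60 + 0.05Q.
Competitive equilibrium: 105 − 0.02Q = 60 + 0.05Q → Q* = 642.85714, P* = 92.14286.
At the floor P = 104, quantity demanded = (105 − 104)/0.02 = 50.
Sellers' marginal cost at Q' = 50: 60 + 0.05·50 = 62.5.
ΔQ = 642.85714 − 50 = 592.85714; wedge = 104 − 62.5 = 41.5.
The triangle = ½ × 592.85714 × 41.5 = $12301.79.

$12301.79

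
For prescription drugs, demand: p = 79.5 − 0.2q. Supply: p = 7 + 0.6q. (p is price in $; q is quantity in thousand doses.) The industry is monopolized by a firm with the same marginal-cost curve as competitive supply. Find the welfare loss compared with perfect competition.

$131.41 thousand

Competitive equilibrium: 79.5 − 0.2q = 7 + 0.6q → q* = 90.625, p* = 61.375.
Marginal revenue: MR = 79.5 − 0.4q. Set MR = MC: 79.5 − 0.4q = 7 + 0.6q → q_m = 72.5.
Price p_m = 79.5 − 0.2·72.5 = 65; MC(q_m) = 7 + 0.6·72.5 = 50.5.
Competitive q* = 90.625, so Δq = 18.125; wedge = 65 − 50.5 = 14.5.
Deadweight loss = ½ × 18.125 × 14.5 = $131.41 thousand.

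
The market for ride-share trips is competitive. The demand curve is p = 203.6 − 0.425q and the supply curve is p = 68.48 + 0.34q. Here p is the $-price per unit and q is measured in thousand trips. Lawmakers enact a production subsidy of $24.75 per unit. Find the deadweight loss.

$400.37 thousand

Competitive equilibrium: 203.6 − 0.425q = 68.48 + 0.34q → q* = 176.6275, p* = 128.5333.
The subsidy lowers effective supply by 24.75: p = 43.73 + 0.34q.
New quantity: 203.6 − 0.425q = 43.73 + 0.34q → q' = 208.9804.
Overproduction Δq = 208.9804 − 176.6275 = 32.3529; wedge = subsidy = 24.75.
Welfare loss = ½ × 32.3529 × 24.75 = $400.37 thousand.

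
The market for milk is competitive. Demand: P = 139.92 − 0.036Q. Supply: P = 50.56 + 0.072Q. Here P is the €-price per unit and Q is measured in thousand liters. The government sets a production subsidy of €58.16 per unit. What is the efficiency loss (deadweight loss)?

€15660.12 thousand

Competitive equilibrium: 139.92 − 0.036Q = 50.56 + 0.072Q → Q* = 827.4074, P* = 110.1333.
The subsidy lowers effective supply by 58.16: P = 0.072Q − 7.6.
New quantity: 139.92 − 0.036Q = 0.072Q − 7.6 → Q' = 1365.9259.
Overproduction ΔQ = 1365.9259 − 827.4074 = 538.5185; wedge = subsidy = 58.16.
Welfare loss = ½ × 538.5185 × 58.16 = €15660.12 thousand.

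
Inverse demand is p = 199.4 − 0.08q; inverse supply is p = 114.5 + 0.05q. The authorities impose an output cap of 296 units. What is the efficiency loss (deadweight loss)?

8287.76

Competitive equilibrium: 199.4 − 0.08q = 114.5 + 0.05q → q* = 653.07692, p* = 147.15385.
At q = 296: demand price = 199.4 − 0.08·296 = 175.72; supply price = 114.5 + 0.05·296 = 129.3.
Δq = 653.07692 − 296 = 357.07692; wedge = 175.72 − 129.3 = 46.42.
The triangle = ½ × 357.07692 × 46.42 = 8287.76.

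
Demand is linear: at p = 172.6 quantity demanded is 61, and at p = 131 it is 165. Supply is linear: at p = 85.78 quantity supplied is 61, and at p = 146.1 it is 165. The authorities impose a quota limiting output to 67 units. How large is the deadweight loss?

3342.49

Demand slope = (131 − 172.6)/(165 − 61) = −0.4, so p = 197 − 0.4q.
Supply slope = (146.1 − 85.78)/(165 − 61) = 0.58, so p = 50.4 + 0.58q.
Competitive equilibrium: 197 − 0.4q = 50.4 + 0.58q → q* = 149.5918, p* = 137.1633.
At q = 67: demand price = 197 − 0.4·67 = 170.2; supply price = 50.4 + 0.58·67 = 89.26.
Δq = 149.5918 − 67 = 82.5918; wedge = 170.2 − 89.26 = 80.94.
Welfare loss = ½ × 82.5918 × 80.94 = 3342.49.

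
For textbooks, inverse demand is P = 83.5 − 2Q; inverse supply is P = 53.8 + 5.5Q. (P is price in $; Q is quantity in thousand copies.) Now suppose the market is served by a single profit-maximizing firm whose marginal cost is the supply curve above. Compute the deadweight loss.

Competitive equilibrium: 83.5 − 2Q = 53.8 + 5.5Q → Q* = 3.96, P* = 75.58.
Marginal revenue: MR = 83.5 − 4Q. Set MR = MC: 83.5 − 4Q = 53.8 + 5.5Q → Q_m = 3.1263.
Price P_m = 83.5 − 2·3.1263 = 77.2474; MC(Q_m) = 53.8 + 5.5·3.1263 = 70.9947.
Competitive Q* = 3.96, so ΔQ = 0.8337; wedge = 77.2474 − 70.9947 = 6.2527.
DWL = ½ × 0.8337 × 6.2527 = $2.61 thousand.

$2.61 thousand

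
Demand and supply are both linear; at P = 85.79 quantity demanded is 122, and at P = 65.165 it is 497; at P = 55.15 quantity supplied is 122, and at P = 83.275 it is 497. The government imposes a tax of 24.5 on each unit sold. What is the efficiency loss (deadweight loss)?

2308.65

Demand slope = (65.165 − 85.79)/(497 − 122) = −0.055, so P = 92.5 − 0.055Q.
Supply slope = (83.275 − 55.15)/(497 − 122) = 0.075, so P = 46 + 0.075Q.
Competitive equilibrium: 92.5 − 0.055Q = 46 + 0.075Q → Q* = 357.6923, P* = 72.8269.
With the tax, the buyer price exceeds the seller price by 24.5: (92.5 − 0.055Q) − (46 + 0.075Q) = 24.5 → Q' = 169.2308.
ΔQ = 357.6923 − 169.2308 = 188.4615; the wedge equals the tax, 24.5.
Deadweight loss = ½ × 188.4615 × 24.5 = 2308.65.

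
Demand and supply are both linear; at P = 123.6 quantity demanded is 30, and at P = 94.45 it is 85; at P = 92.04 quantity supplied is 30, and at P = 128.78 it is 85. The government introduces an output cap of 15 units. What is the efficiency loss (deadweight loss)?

Demand slope = (94.45 − 123.6)/(85 − 30) = −0.53, so P = 139.5 − 0.53Q.
Supply slope = (128.78 − 92.04)/(85 − 30) = 0.668, so P = 72 + 0.668Q.
Competitive equilibrium: 139.5 − 0.53Q = 72 + 0.668Q → Q* = 56.3439, P* = 109.6377.
At Q = 15: demand price = 139.5 − 0.53·15 = 131.55; supply price = 72 + 0.668·15 = 82.02.
ΔQ = 56.3439 − 15 = 41.3439; wedge = 131.55 − 82.02 = 49.53.
The triangle = ½ × 41.3439 × 49.53 = 1023.88.

1023.88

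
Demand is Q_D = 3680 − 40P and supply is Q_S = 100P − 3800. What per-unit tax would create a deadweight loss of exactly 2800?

14

In inverse form: demand P = 92 − 0.025Q, supply P = 38 + 0.01Q.
Competitive equilibrium: 92 − 0.025Q = 38 + 0.01Q → Q* = 1542.8571, P* = 53.4286.
A tax t gives ΔQ = t/0.035 and wedge t, so DWL = t²/0.07.
t²/0.07 = 2800 → t² = 196 → t = 14.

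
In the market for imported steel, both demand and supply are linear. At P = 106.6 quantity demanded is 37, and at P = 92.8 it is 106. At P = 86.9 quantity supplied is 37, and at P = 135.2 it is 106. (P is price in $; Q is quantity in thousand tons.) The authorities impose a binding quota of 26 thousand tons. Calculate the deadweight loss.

Demand slope = (92.8 − 106.6)/(106 − 37) = −0.2, so P = 114 − 0.2Q.
Supply slope = (135.2 − 86.9)/(106 − 37) = 0.7, so P = 61 + 0.7Q.
Competitive equilibrium: 114 − 0.2Q = 61 + 0.7Q → Q* = 58.8889, P* = 102.2222.
At Q = 26: demand price = 114 − 0.2·26 = 108.8; supply price = 61 + 0.7·26 = 79.2.
ΔQ = 58.8889 − 26 = 32.8889; wedge = 108.8 − 79.2 = 29.6.
The triangle = ½ × 32.8889 × 29.6 = $486.76 thousand.

$486.76 thousand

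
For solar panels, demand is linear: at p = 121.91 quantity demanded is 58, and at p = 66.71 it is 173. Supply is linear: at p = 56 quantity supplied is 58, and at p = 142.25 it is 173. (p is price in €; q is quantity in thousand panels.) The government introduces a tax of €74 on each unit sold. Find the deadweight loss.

Demand slope = (66.71 − 121.91)/(173 − 58) = −0.48, so p = 149.75 − 0.48q.
Supply slope = (142.25 − 56)/(173 − 58) = 0.75, so p = 12.5 + 0.75q.
Competitive equilibrium: 149.75 − 0.48q = 12.5 + 0.75q → q* = 111.5854, p* = 96.189.
With the tax, the buyer price exceeds the seller price by 74: (149.75 − 0.48q) − (12.5 + 0.75q) = 74 → q' = 51.4228.
Δq = 111.5854 − 51.4228 = 60.1626; the wedge equals the tax, 74.
The triangle = ½ × 60.1626 × 74 = €2226.02 thousand.

€2226.02 thousand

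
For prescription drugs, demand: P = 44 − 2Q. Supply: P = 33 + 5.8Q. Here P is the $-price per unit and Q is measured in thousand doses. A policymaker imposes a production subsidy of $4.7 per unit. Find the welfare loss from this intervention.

Competitive equilibrium: 44 − 2Q = 33 + 5.8Q → Q* = 1.4103, P* = 41.1795.
The subsidy lowers effective supply by 4.7: P = 28.3 + 5.8Q.
New quantity: 44 − 2Q = 28.3 + 5.8Q → Q' = 2.0128.
Overproduction ΔQ = 2.0128 − 1.4103 = 0.6025; wedge = subsidy = 4.7.
The triangle = ½ × 0.6025 × 4.7 = $1.42 thousand.

$1.42 thousand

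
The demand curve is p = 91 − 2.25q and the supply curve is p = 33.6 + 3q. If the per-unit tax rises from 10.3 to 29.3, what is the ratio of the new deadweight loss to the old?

8.092

Competitive equilibrium: 91 − 2.25q = 33.6 + 3q → q* = 10.9333, p* = 66.4.
For a per-unit tax t: Δq = t/5.25, so DWL = ½·t·(t/5.25) = t²/10.5.
At t = 10.3: DWL = 10.104. At t = 29.3: DWL = 81.761.
Ratio = (29.3/10.3)² = 8.092.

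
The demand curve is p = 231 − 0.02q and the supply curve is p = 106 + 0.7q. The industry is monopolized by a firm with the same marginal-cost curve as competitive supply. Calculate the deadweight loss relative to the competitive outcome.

Competitive equilibrium: 231 − 0.02q = 106 + 0.7q → q* = 173.6111, p* = 227.5278.
Marginal revenue: MR = 231 − 0.04q. Set MR = MC: 231 − 0.04q = 106 + 0.7q → q_m = 168.9189.
Price p_m = 231 − 0.02·168.9189 = 227.6216; MC(q_m) = 106 + 0.7·168.9189 = 224.2432.
Competitive q* = 173.6111, so Δq = 4.6922; wedge = 227.6216 − 224.2432 = 3.3784.
Deadweight loss = ½ × 4.6922 × 3.3784 = 7.93.

7.93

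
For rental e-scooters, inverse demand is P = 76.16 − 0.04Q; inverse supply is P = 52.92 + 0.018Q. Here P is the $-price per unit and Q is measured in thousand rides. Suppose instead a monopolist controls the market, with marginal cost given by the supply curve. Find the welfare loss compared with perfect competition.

Competitive equilibrium: 76.16 − 0.04Q = 52.92 + 0.018Q → Q* = 400.6897, P* = 60.1324.
Marginal revenue: MR = 76.16 − 0.08Q. Set MR = MC: 76.16 − 0.08Q = 52.92 + 0.018Q → Q_m = 237.1429.
Price P_m = 76.16 − 0.04·237.1429 = 66.6743; MC(Q_m) = 52.92 + 0.018·237.1429 = 57.1886.
Competitive Q* = 400.6897, so ΔQ = 163.5468; wedge = 66.6743 − 57.1886 = 9.4857.
DWL = ½ × 163.5468 × 9.4857 = $775.68 thousand.

$775.68 thousand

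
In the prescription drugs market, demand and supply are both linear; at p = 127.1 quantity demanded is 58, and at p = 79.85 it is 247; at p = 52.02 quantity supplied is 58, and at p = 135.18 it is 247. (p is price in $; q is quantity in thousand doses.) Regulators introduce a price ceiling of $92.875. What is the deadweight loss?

Demand slope = (79.85 − 127.1)/(247 − 58) = −0.25, so p = 141.6 − 0.25q.
Supply slope = (135.18 − 52.02)/(247 − 58) = 0.44, so p = 26.5 + 0.44q.
Competitive equilibrium: 141.6 − 0.25q = 26.5 + 0.44q → q* = 166.8116, p* = 99.8971.
At the ceiling p = 92.875, quantity supplied = (92.875 − 26.5)/0.44 = 150.8523.
Willingness to pay at q' = 150.8523: 141.6 − 0.25·150.8523 = 103.8869.
Δq = 166.8116 − 150.8523 = 15.9593; wedge = 103.8869 − 92.875 = 11.0119.
Deadweight loss = ½ × 15.9593 × 11.0119 = $87.87 thousand.

$87.87 thousand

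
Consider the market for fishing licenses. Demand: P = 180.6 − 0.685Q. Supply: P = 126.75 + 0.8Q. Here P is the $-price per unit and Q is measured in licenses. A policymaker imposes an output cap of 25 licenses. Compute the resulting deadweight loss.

Competitive equilibrium: 180.6 − 0.685Q = 126.75 + 0.8Q → Q* = 36.2626, P* = 155.7601.
At Q = 25: demand price = 180.6 − 0.685·25 = 163.475; supply price = 126.75 + 0.8·25 = 146.75.
ΔQ = 36.2626 − 25 = 11.2626; wedge = 163.475 − 146.75 = 16.725.
Welfare loss = ½ × 11.2626 × 16.725 = $94.18.

$94.18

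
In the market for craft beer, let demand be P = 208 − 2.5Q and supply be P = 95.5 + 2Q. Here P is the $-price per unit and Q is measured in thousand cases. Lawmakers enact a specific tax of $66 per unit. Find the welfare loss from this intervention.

$484 thousand

Competitive equilibrium: 208 − 2.5Q = 95.5 + 2Q → Q* = 25, P* = 145.5.
With the tax, the buyer price exceeds the seller price by 66: (208 − 2.5Q) − (95.5 + 2Q) = 66 → Q' = 10.3333.
ΔQ = 25 − 10.3333 = 14.6667; the wedge equals the tax, 66.
DWL = ½ × 14.6667 × 66 = $484 thousand.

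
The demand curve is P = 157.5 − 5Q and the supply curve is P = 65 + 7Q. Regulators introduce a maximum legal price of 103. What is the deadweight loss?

Competitive equilibrium: 157.5 − 5Q = 65 + 7Q → Q* = 7.7083, P* = 118.9583.
At the ceiling P = 103, quantity supplied = (103 − 65)/7 = 5.4286.
Willingness to pay at Q' = 5.4286: 157.5 − 5·5.4286 = 130.357.
ΔQ = 7.7083 − 5.4286 = 2.2797; wedge = 130.357 − 103 = 27.357.
DWL = ½ × 2.2797 × 27.357 = 31.18.

31.18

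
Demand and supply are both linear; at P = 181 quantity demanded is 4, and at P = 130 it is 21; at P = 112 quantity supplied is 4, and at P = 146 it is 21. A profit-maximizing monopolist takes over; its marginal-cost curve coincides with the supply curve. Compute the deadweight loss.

111.39

Demand slope = (130 − 181)/(21 − 4) = −3, so P = 193 − 3Q.
Supply slope = (146 − 112)/(21 − 4) = 2, so P = 104 + 2Q.
Competitive equilibrium: 193 − 3Q = 104 + 2Q → Q* = 17.8, P* = 139.6.
Marginal revenue: MR = 193 − 6Q. Set MR = MC: 193 − 6Q = 104 + 2Q → Q_m = 11.125.
Price P_m = 193 − 3·11.125 = 159.625; MC(Q_m) = 104 + 2·11.125 = 126.25.
Competitive Q* = 17.8, so ΔQ = 6.675; wedge = 159.625 − 126.25 = 33.375.
The triangle = ½ × 6.675 × 33.375 = 111.39.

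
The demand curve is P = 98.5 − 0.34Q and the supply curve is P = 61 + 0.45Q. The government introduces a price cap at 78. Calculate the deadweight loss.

37.09

Competitive equilibrium: 98.5 − 0.34Q = 61 + 0.45Q → Q* = 47.4684, P* = 82.3608.
At the ceiling P = 78, quantity supplied = (78 − 61)/0.45 = 37.7778.
Willingness to pay at Q' = 37.7778: 98.5 − 0.34·37.7778 = 85.6555.
ΔQ = 47.4684 − 37.7778 = 9.6906; wedge = 85.6555 − 78 = 7.6555.
The triangle = ½ × 9.6906 × 7.6555 = 37.09.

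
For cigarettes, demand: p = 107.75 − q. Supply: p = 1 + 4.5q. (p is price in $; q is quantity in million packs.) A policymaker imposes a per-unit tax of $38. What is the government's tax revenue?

$475 million

Competitive equilibrium: 107.75 − q = 1 + 4.5q → q* = 19.4091, p* = 88.3409.
With the tax, the buyer price exceeds the seller price by 38: (107.75 − q) − (1 + 4.5q) = 38 → q' = 12.5.
Tax revenue = 38 × 12.5 = $475 million.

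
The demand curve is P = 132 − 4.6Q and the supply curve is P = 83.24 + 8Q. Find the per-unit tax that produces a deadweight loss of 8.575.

Competitive equilibrium: 132 − 4.6Q = 83.24 + 8Q → Q* = 3.8698, P* = 114.1987.
A tax t gives ΔQ = t/12.6 and wedge t, so DWL = t²/25.2.
t²/25.2 = 8.575 → t² = 216.09 → t = 14.7.

14.7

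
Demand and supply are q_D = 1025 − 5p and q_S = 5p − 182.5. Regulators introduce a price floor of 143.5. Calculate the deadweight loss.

2587.81

In inverse form: demand p = 205 − 0.2q, supply p = 36.5 + 0.2q.
Competitive equilibrium: 205 − 0.2q = 36.5 + 0.2q → q* = 421.25, p* = 120.75.
At the floor p = 143.5, quantity demanded = (205 − 143.5)/0.2 = 307.5.
Sellers' marginal cost at q' = 307.5: 36.5 + 0.2·307.5 = 98.
Δq = 421.25 − 307.5 = 113.75; wedge = 143.5 − 98 = 45.5.
Welfare loss = ½ × 113.75 × 45.5 = 2587.81.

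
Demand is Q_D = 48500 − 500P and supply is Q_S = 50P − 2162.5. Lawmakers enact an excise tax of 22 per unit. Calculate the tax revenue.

In inverse form: demand P = 97 − 0.002Q, supply P = 43.25 + 0.02Q.
Competitive equilibrium: 97 − 0.002Q = 43.25 + 0.02Q → Q* = 2443.1818, P* = 92.1136.
With the tax, the buyer price exceeds the seller price by 22: (97 − 0.002Q) − (43.25 + 0.02Q) = 22 → Q' = 1443.1818.
Tax revenue = 22 × 1443.1818 = 31750.

31750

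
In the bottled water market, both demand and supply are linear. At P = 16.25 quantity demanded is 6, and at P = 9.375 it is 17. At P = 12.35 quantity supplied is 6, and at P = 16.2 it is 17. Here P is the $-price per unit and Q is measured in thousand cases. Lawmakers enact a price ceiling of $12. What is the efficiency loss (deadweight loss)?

$12.19 thousand

Demand slope = (9.375 − 16.25)/(17 − 6) = −0.625, so P = 20 − 0.625Q.
Supply slope = (16.2 − 12.35)/(17 − 6) = 0.35, so P = 10.25 + 0.35Q.
Competitive equilibrium: 20 − 0.625Q = 10.25 + 0.35Q → Q* = 10, P* = 13.75.
At the ceiling P = 12, quantity supplied = (12 − 10.25)/0.35 = 5.
Willingness to pay at Q' = 5: 20 − 0.625·5 = 16.875.
ΔQ = 10 − 5 = 5; wedge = 16.875 − 12 = 4.875.
The triangle = ½ × 5 × 4.875 = $12.19 thousand.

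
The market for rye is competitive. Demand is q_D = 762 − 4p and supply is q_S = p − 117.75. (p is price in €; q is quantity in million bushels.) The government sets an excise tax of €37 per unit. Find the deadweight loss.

In inverse form: demand p = 190.5 − 0.25q, supply p = 117.75 + q.
Competitive equilibrium: 190.5 − 0.25q = 117.75 + q → q* = 58.2, p* = 175.95.
With the tax, the buyer price exceeds the seller price by 37: (190.5 − 0.25q) − (117.75 + q) = 37 → q' = 28.6.
Δq = 58.2 − 28.6 = 29.6; the wedge equals the tax, 37.
The triangle = ½ × 29.6 × 37 = €547.60 million.

€547.60 million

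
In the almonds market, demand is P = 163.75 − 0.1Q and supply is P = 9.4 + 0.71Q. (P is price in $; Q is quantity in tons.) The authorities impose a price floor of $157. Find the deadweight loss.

Competitive equilibrium: 163.75 − 0.1Q = 9.4 + 0.71Q → Q* = 190.5556, P* = 144.6944.
At the floor P = 157, quantity demanded = (163.75 − 157)/0.1 = 67.5.
Sellers' marginal cost at Q' = 67.5: 9.4 + 0.71·67.5 = 57.325.
ΔQ = 190.5556 − 67.5 = 123.0556; wedge = 157 − 57.325 = 99.675.
DWL = ½ × 123.0556 × 99.675 = $6132.78.

$6132.78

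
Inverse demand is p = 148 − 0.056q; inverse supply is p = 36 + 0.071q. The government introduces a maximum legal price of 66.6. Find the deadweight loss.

Competitive equilibrium: 148 − 0.056q = 36 + 0.071q → q* = 881.8898, p* = 98.6142.
At the ceiling p = 66.6, quantity supplied = (66.6 − 36)/0.071 = 430.9859.
Willingness to pay at q' = 430.9859: 148 − 0.056·430.9859 = 123.8648.
Δq = 881.8898 − 430.9859 = 450.9039; wedge = 123.8648 − 66.6 = 57.2648.
Deadweight loss = ½ × 450.9039 × 57.2648 = 12910.46.

12910.46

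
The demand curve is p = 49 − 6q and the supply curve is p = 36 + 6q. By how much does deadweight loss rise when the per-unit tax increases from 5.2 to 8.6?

Competitive equilibrium: 49 − 6q = 36 + 6q → q* = 1.0833, p* = 42.5.
For a per-unit tax t: Δq = t/12, so DWL = ½·t·(t/12) = t²/24.
At t = 5.2: DWL = 1.127. At t = 8.6: DWL = 3.082.
Increase = 3.082 − 1.127 = 1.955.

1.955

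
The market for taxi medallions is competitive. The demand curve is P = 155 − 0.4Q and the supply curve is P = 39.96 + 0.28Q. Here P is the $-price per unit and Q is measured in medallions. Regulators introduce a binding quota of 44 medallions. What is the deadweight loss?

$5327.51

Competitive equilibrium: 155 − 0.4Q = 39.96 + 0.28Q → Q* = 169.1765, P* = 87.3294.
At Q = 44: demand price = 155 − 0.4·44 = 137.4; supply price = 39.96 + 0.28·44 = 52.28.
ΔQ = 169.1765 − 44 = 125.1765; wedge = 137.4 − 52.28 = 85.12.
The triangle = ½ × 125.1765 × 85.12 = $5327.51.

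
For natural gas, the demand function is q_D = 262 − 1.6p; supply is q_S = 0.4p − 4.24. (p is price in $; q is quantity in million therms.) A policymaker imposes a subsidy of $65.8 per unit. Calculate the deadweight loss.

$692.74 million

In inverse form: demand p = 163.75 − 0.625q, supply p = 10.6 + 2.5q.
Competitive equilibrium: 163.75 − 0.625q = 10.6 + 2.5q → q* = 49.008, p* = 133.12.
The subsidy lowers effective supply by 65.8: p = 2.5q − 55.2.
New quantity: 163.75 − 0.625q = 2.5q − 55.2 → q' = 70.064.
Overproduction Δq = 70.064 − 49.008 = 21.056; wedge = subsidy = 65.8.
Deadweight loss = ½ × 21.056 × 65.8 = $692.74 million.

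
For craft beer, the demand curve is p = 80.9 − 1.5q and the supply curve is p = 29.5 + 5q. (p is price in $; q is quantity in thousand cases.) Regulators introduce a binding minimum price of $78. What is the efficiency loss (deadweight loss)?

Competitive equilibrium: 80.9 − 1.5q = 29.5 + 5q → q* = 7.9077, p* = 69.0385.
At the floor p = 78, quantity demanded = (80.9 − 78)/1.5 = 1.9333.
Sellers' marginal cost at q' = 1.9333: 29.5 + 5·1.9333 = 39.1665.
Δq = 7.9077 − 1.9333 = 5.9744; wedge = 78 − 39.1665 = 38.8335.
The triangle = ½ × 5.9744 × 38.8335 = $116 thousand.

$116 thousand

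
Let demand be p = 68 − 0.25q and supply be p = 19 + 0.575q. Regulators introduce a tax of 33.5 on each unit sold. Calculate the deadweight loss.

680.15

Competitive equilibrium: 68 − 0.25q = 19 + 0.575q → q* = 59.3939, p* = 53.1515.
With the tax, the buyer price exceeds the seller price by 33.5: (68 − 0.25q) − (19 + 0.575q) = 33.5 → q' = 18.7879.
Δq = 59.3939 − 18.7879 = 40.606; the wedge equals the tax, 33.5.
Deadweight loss = ½ × 40.606 × 33.5 = 680.15.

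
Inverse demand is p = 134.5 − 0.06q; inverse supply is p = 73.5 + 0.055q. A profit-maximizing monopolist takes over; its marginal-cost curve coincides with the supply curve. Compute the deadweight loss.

Competitive equilibrium: 134.5 − 0.06q = 73.5 + 0.055q → q* = 530.4348, p* = 102.6739.
Marginal revenue: MR = 134.5 − 0.12q. Set MR = MC: 134.5 − 0.12q = 73.5 + 0.055q → q_m = 348.5714.
Price p_m = 134.5 − 0.06·348.5714 = 113.5857; MC(q_m) = 73.5 + 0.055·348.5714 = 92.6714.
Competitive q* = 530.4348, so Δq = 181.8634; wedge = 113.5857 − 92.6714 = 20.9143.
Welfare loss = ½ × 181.8634 × 20.9143 = 1901.77.

1901.77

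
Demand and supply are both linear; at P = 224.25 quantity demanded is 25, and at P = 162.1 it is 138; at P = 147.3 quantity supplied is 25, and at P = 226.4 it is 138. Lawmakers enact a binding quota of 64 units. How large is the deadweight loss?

318.096

Demand slope = (162.1 − 224.25)/(138 − 25) = −0.55, so P = 238 − 0.55Q.
Supply slope = (226.4 − 147.3)/(138 − 25) = 0.7, so P = 129.8 + 0.7Q.
Competitive equilibrium: 238 − 0.55Q = 129.8 + 0.7Q → Q* = 86.56, P* = 190.392.
At Q = 64: demand price = 238 − 0.55·64 = 202.8; supply price = 129.8 + 0.7·64 = 174.6.
ΔQ = 86.56 − 64 = 22.56; wedge = 202.8 − 174.6 = 28.2.
Deadweight loss = ½ × 22.56 × 28.2 = 318.096.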